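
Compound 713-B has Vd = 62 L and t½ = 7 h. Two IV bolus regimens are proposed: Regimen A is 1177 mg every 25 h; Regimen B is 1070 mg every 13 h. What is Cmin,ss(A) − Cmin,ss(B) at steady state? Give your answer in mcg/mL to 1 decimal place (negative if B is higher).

-4.8 mcg/mL

Regimen A: f = (1/2)^(25/7) ≈ 0.0841; Cmin,ss = (1177/62)·f/(1−f) ≈ 1.743 mcg/mL.
Regimen B: f = (1/2)^(13/7) ≈ 0.2760; Cmin,ss = (1070/62)·f/(1−f) ≈ 6.579 mcg/mL.
Difference ≈ 1.743 − 6.579 ≈ -4.836 mcg/mL.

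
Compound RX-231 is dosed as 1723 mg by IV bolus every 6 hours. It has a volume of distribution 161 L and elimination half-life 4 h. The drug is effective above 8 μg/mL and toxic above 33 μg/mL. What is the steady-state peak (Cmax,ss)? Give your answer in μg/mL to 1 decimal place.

Over one 6-h interval, 6/4 ≈ 1.5 half-lives elapse, leaving f ≈ 0.3536 of each dose.
Accumulation ratio R = 1/(1 − f) ≈ 1/0.6464 ≈ 1.5470.
Each bolus raises the concentration by D/Vd = 1723/161 ≈ 10.702 μg/mL.
Steady-state peak Cmax,ss = C₀·R ≈ 10.702 × 1.5470 ≈ 16.556 μg/mL.
Peak 16.6 μg/mL vs MTC 33 μg/mL: below toxic threshold.

16.6 μg/mL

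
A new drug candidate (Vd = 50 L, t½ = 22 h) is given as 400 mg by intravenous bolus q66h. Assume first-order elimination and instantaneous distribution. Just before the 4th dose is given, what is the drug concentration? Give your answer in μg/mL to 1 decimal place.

1.1 μg/mL

f = (1/2)^(τ/t½) = (1/2)^(66/22) ≈ 0.1250.
C₀ = D/Vd = 400/50 ≈ 8.000 μg/mL.
Before the 4th dose, 3 doses have been given. Superposition: Cmin = C₀·(f + f² + … + f^3).
≈ 8.000 × (0.1250 + 0.0156 + 0.0020) ≈ 8.000 × 0.1426 ≈ 1.141 μg/mL.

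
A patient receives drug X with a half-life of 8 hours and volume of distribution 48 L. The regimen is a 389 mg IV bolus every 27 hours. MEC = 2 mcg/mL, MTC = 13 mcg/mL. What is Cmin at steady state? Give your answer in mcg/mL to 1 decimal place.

0.9 mcg/mL

Over one 27-h interval, 27/8 ≈ 3.375 half-lives elapse, leaving f ≈ 0.0964 of each dose.
Accumulation ratio R = 1/(1 − f) ≈ 1/0.9036 ≈ 1.1067.
Each bolus raises the concentration by D/Vd = 389/48 ≈ 8.104 mcg/mL.
Cmax,ss = C₀/(1 − f) ≈ 8.104/0.9036 ≈ 8.969 mcg/mL.
One interval later, Cmin,ss = Cmax,ss·e^(−kτ) ≈ 8.969 × 0.0964 ≈ 0.865 mcg/mL.
Trough 0.9 mcg/mL vs MEC 2 mcg/mL: subtherapeutic.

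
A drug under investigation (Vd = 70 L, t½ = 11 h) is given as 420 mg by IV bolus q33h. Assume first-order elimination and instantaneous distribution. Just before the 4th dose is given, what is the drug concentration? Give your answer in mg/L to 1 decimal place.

f = (1/2)^(τ/t½) = (1/2)^(33/11) ≈ 0.1250.
C₀ = D/Vd = 420/70 ≈ 6.000 mg/L.
Before the 4th dose, 3 doses have been given. Superposition: Cmin = C₀·(f + f² + … + f^3).
≈ 6.000 × (0.1250 + 0.0156 + 0.0020) ≈ 6.000 × 0.1426 ≈ 0.856 mg/L.

0.9 mg/L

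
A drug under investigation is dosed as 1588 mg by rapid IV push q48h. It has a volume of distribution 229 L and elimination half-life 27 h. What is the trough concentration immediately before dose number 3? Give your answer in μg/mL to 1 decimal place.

f = (1/2)^(τ/t½) = (1/2)^(48/27) ≈ 0.2916.
C₀ = D/Vd = 1588/229 ≈ 6.934 μg/mL.
Before the 3rd dose, 2 doses have been given. Superposition: Cmin = C₀·(f + f²).
≈ 6.934 × (0.2916 + 0.0850) ≈ 6.934 × 0.3766 ≈ 2.611 μg/mL.

2.6 μg/mL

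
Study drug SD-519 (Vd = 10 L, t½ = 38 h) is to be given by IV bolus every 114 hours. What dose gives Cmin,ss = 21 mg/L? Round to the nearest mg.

1470 mg

τ/t½ = 114/38 ≈ 3, so f = (1/2)^(114/38) ≈ 0.125000.
Cmin,ss = (D/Vd)·f/(1−f), so D = Cmin,ss·Vd·(1−f)/f.
D = 21 × 10 × (1−f)/f ≈ 21 × 10 × 7.00000 ≈ 1470.00 mg.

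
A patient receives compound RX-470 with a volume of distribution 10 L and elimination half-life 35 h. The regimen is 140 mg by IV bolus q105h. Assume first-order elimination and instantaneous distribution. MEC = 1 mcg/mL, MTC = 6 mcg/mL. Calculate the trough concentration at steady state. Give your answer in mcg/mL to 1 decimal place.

2.0 mcg/mL

The dosing interval is 3 half-lives, so f = 2^(−3) = 0.125.
Accumulation ratio R = 1/(1 − f) = 1/0.875 = 8/7.
Single-dose peak C₀ = D/Vd = 140/10 = 14 mcg/mL.
Steady-state peak Cmax,ss = C₀·R = 14 × 8/7 ≈ 16.000 mcg/mL.
Steady-state trough Cmin,ss = Cmax,ss·f ≈ 16.000 × 0.125 ≈ 2.000 mcg/mL.
Trough 2.0 mcg/mL vs MEC 1 mcg/mL: adequate.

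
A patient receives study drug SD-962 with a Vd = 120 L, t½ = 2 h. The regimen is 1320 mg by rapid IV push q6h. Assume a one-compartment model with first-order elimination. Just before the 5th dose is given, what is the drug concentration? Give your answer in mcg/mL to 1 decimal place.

1.6 mcg/mL

f = (1/2)^(τ/t½) = (1/2)^(6/2) ≈ 0.1250.
C₀ = D/Vd = 1320/120 ≈ 11.000 mcg/mL.
Before the 5th dose, 4 doses have been given. Superposition: Cmin = C₀·(f + f² + … + f^4).
≈ 11.000 × (0.1250 + 0.0156 + 0.0020 + 0.0002) ≈ 11.000 × 0.1428 ≈ 1.571 mcg/mL.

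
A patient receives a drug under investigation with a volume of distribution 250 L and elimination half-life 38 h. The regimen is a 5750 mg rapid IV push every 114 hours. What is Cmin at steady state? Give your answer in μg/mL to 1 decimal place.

τ = 114 h = 3 half-lives, so f = (1/2)^3 = 0.125.
At steady state, R = 1/(1 − 0.125) = 8/7.
Single-dose peak C₀ = D/Vd = 5750/250 = 23 μg/mL.
Steady-state peak Cmax,ss = C₀·R = 23 × 8/7 ≈ 26.286 μg/mL.
Steady-state trough Cmin,ss = Cmax,ss·f ≈ 26.286 × 0.125 ≈ 3.286 μg/mL.

3.3 μg/mL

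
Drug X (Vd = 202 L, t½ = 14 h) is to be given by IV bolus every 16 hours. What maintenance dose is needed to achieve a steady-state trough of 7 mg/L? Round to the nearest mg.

τ/t½ = 16/14 ≈ 1.1429, so f = (1/2)^(16/14) ≈ 0.452862.
Cmin,ss = (D/Vd)·f/(1−f), so D = Cmin,ss·Vd·(1−f)/f.
D = 7 × 202 × (1−f)/f ≈ 7 × 202 × 1.20818 ≈ 1708.37 mg.

1708 mg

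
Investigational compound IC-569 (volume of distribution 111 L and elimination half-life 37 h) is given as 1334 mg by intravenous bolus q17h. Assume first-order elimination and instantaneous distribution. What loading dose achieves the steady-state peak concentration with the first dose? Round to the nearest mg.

4891 mg

f = (1/2)^(17/37) ≈ 0.727259; accumulation ratio R = 1/(1−f) ≈ 3.66648.
Loading dose to hit Cmax,ss on first dose: D_load = D_maint·R ≈ 1334 × 3.66648 ≈ 4891.08 mg.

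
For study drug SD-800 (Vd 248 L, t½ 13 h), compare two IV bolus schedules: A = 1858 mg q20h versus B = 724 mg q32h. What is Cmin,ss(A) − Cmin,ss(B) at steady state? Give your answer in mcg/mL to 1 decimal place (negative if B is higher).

Regimen A: f = (1/2)^(20/13) ≈ 0.3443; Cmin,ss = (1858/248)·f/(1−f) ≈ 3.934 mcg/mL.
Regimen B: f = (1/2)^(32/13) ≈ 0.1816; Cmin,ss = (724/248)·f/(1−f) ≈ 0.648 mcg/mL.
Difference ≈ 3.934 − 0.648 ≈ 3.286 mcg/mL.

3.3 mcg/mL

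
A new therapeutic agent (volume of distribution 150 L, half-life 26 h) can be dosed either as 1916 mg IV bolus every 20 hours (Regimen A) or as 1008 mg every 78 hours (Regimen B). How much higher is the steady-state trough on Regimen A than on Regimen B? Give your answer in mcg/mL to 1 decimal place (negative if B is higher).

17.2 mcg/mL

Regimen A: f = (1/2)^(20/26) ≈ 0.5867; Cmin,ss = (1916/150)·f/(1−f) ≈ 18.132 mcg/mL.
Regimen B: f = (1/2)^(78/26) ≈ 0.1250; Cmin,ss = (1008/150)·f/(1−f) ≈ 0.960 mcg/mL.
Difference ≈ 18.132 − 0.960 ≈ 17.172 mcg/mL.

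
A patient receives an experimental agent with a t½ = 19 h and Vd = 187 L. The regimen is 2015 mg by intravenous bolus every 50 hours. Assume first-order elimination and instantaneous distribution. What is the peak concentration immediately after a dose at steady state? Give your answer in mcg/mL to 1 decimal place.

k = ln2/t½ = ln2/19 ≈ 0.036481 h⁻¹; fraction remaining f = e^(−kτ) = e^(−0.036481×50) ≈ 0.1614.
Accumulation ratio R = 1/(1 − f) ≈ 1/0.8386 ≈ 1.1925.
Each bolus raises the concentration by D/Vd = 2015/187 ≈ 10.775 mcg/mL.
Steady-state peak Cmax,ss = C₀·R ≈ 10.775 × 1.1925 ≈ 12.849 mcg/mL.

12.8 mcg/mL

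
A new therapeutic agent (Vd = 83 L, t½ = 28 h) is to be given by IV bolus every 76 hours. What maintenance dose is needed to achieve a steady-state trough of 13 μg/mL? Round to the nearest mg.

τ/t½ = 76/28 ≈ 2.7143, so f = (1/2)^(76/28) ≈ 0.152377.
Cmin,ss = (D/Vd)·f/(1−f), so D = Cmin,ss·Vd·(1−f)/f.
D = 13 × 83 × (1−f)/f ≈ 13 × 83 × 5.56267 ≈ 6002.12 mg.

6002 mg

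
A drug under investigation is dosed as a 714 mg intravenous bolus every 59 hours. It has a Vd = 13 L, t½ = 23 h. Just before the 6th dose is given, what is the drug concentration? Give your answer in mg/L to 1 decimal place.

f = (1/2)^(τ/t½) = (1/2)^(59/23) ≈ 0.1690.
C₀ = D/Vd = 714/13 ≈ 54.923 mg/L.
Before the 6th dose, 5 doses have been given. Superposition: Cmin = C₀·(f + f² + … + f^5).
≈ 54.923 × (0.1690 + 0.0286 + 0.0048 + 0.0008 + 0.0001) ≈ 54.923 × 0.2033 ≈ 11.166 mg/L.

11.2 mg/L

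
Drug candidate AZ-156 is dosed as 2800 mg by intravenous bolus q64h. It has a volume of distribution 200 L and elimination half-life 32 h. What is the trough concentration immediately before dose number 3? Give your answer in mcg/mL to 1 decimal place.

4.4 mcg/mL

f = (1/2)^(τ/t½) = (1/2)^(64/32) ≈ 0.2500.
C₀ = D/Vd = 2800/200 ≈ 14.000 mcg/mL.
Before the 3rd dose, 2 doses have been given. Superposition: Cmin = C₀·(f + f²).
≈ 14.000 × (0.2500 + 0.0625) ≈ 14.000 × 0.3125 ≈ 4.375 mcg/mL.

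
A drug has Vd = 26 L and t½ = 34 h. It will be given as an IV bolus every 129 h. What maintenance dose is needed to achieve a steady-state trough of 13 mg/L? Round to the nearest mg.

τ/t½ = 129/34 ≈ 3.7941, so f = (1/2)^(129/34) ≈ 0.072087.
Cmin,ss = (D/Vd)·f/(1−f), so D = Cmin,ss·Vd·(1−f)/f.
D = 13 × 26 × (1−f)/f ≈ 13 × 26 × 12.87213 ≈ 4350.78 mg.

4351 mg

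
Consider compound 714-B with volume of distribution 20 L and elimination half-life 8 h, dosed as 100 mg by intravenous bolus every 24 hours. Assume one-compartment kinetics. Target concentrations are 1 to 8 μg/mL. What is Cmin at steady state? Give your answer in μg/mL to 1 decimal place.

The dosing interval is 3 half-lives, so f = 2^(−3) = 0.125.
Accumulation ratio R = 1/(1 − f) = 1/0.875 = 8/7.
Single-dose peak C₀ = D/Vd = 100/20 = 5 μg/mL.
Steady-state peak Cmax,ss = C₀·R = 5 × 8/7 ≈ 5.714 μg/mL.
Steady-state trough Cmin,ss = Cmax,ss·f ≈ 5.714 × 0.125 ≈ 0.714 μg/mL.
Trough 0.7 μg/mL vs MEC 1 μg/mL: subtherapeutic.

0.7 μg/mL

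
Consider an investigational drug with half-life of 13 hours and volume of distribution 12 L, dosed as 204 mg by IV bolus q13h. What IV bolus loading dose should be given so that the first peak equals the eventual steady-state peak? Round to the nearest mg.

f = (1/2)^(13/13) ≈ 0.500000; accumulation ratio R = 1/(1−f) ≈ 2.00000.
Loading dose to hit Cmax,ss on first dose: D_load = D_maint·R ≈ 204 × 2.00000 ≈ 408.00 mg.

408 mg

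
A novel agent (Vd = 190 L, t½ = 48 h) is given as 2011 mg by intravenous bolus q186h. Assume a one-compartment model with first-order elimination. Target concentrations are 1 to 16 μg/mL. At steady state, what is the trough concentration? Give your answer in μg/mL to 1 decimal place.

0.8 μg/mL

k = ln2/t½ = ln2/48 ≈ 0.014441 h⁻¹; fraction remaining f = e^(−kτ) = e^(−0.014441×186) ≈ 0.0682.
Accumulation ratio R = 1/(1 − f) ≈ 1/0.9318 ≈ 1.0732.
Single-dose peak C₀ = D/Vd = 2011/190 ≈ 10.584 μg/mL.
Cmax,ss = C₀/(1 − f) ≈ 10.584/0.9318 ≈ 11.359 μg/mL.
Steady-state trough Cmin,ss = Cmax,ss·f ≈ 11.359 × 0.0682 ≈ 0.775 μg/mL.
Trough 0.8 μg/mL vs MEC 1 μg/mL: subtherapeutic.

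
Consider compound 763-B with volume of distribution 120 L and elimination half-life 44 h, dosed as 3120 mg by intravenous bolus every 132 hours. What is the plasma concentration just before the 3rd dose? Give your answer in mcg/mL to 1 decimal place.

3.7 mcg/mL

f = (1/2)^(τ/t½) = (1/2)^(132/44) ≈ 0.1250.
C₀ = D/Vd = 3120/120 ≈ 26.000 mcg/mL.
Before the 3rd dose, 2 doses have been given. Superposition: Cmin = C₀·(f + f²).
≈ 26.000 × (0.1250 + 0.0156) ≈ 26.000 × 0.1406 ≈ 3.656 mcg/mL.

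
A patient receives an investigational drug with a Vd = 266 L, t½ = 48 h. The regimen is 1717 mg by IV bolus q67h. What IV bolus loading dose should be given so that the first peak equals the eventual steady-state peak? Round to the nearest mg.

2769 mg

f = (1/2)^(67/48) ≈ 0.380025; accumulation ratio R = 1/(1−f) ≈ 1.61297.
Loading dose to hit Cmax,ss on first dose: D_load = D_maint·R ≈ 1717 × 1.61297 ≈ 2769.47 mg.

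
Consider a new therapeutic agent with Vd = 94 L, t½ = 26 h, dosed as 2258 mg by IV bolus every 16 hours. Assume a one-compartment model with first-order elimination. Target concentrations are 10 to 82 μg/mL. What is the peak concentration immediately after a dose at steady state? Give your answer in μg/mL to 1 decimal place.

k = ln2/t½ = ln2/26 ≈ 0.026660 h⁻¹; fraction remaining f = e^(−kτ) = e^(−0.026660×16) ≈ 0.6528.
At steady state, accumulation factor R = 1/(1 − e^(−kτ)) ≈ 2.8802.
Each bolus raises the concentration by D/Vd = 2258/94 ≈ 24.021 μg/mL.
Cmax,ss = C₀/(1 − f) ≈ 24.021/0.3472 ≈ 69.185 μg/mL.
Peak 69.2 μg/mL vs MTC 82 μg/mL: below toxic threshold.

69.2 μg/mL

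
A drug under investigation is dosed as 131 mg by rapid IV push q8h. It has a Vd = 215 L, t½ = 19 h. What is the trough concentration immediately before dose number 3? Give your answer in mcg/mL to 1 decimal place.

0.8 mcg/mL

f = (1/2)^(τ/t½) = (1/2)^(8/19) ≈ 0.7469.
C₀ = D/Vd = 131/215 ≈ 0.609 mcg/mL.
Before the 3rd dose, 2 doses have been given. Superposition: Cmin = C₀·(f + f²).
≈ 0.609 × (0.7469 + 0.5579) ≈ 0.609 × 1.3048 ≈ 0.795 mcg/mL.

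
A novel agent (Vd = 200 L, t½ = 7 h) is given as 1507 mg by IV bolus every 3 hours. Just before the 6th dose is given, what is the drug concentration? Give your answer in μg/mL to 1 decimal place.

f = (1/2)^(τ/t½) = (1/2)^(3/7) ≈ 0.7430.
C₀ = D/Vd = 1507/200 ≈ 7.535 μg/mL.
Before the 6th dose, 5 doses have been given. Superposition: Cmin = C₀·(f + f² + … + f^5).
≈ 7.535 × (0.7430 + 0.5520 + 0.4102 + 0.3048 + 0.2264) ≈ 7.535 × 2.2364 ≈ 16.851 μg/mL.

16.9 μg/mL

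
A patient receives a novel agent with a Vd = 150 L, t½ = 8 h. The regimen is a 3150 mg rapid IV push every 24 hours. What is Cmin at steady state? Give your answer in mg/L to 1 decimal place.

3.0 mg/L

τ = 24 h = 3 half-lives, so f = (1/2)^3 = 0.125.
Accumulation ratio R = 1/(1 − f) = 1/0.875 = 8/7.
Single-dose peak C₀ = D/Vd = 3150/150 = 21 mg/L.
Steady-state peak Cmax,ss = C₀·R = 21 × 8/7 ≈ 24.000 mg/L.
Steady-state trough Cmin,ss = Cmax,ss·f ≈ 24.000 × 0.125 ≈ 3.000 mg/L.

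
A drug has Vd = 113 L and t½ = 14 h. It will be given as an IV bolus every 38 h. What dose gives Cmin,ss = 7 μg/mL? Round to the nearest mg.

4400 mg

τ/t½ = 38/14 ≈ 2.7143, so f = (1/2)^(38/14) ≈ 0.152377.
Cmin,ss = (D/Vd)·f/(1−f), so D = Cmin,ss·Vd·(1−f)/f.
D = 7 × 113 × (1−f)/f ≈ 7 × 113 × 5.56267 ≈ 4400.07 mg.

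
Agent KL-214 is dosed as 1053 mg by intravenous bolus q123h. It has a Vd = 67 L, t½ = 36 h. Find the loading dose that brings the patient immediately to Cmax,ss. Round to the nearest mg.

1162 mg

f = (1/2)^(123/36) ≈ 0.093644; accumulation ratio R = 1/(1−f) ≈ 1.10332.
Loading dose to hit Cmax,ss on first dose: D_load = D_maint·R ≈ 1053 × 1.10332 ≈ 1161.80 mg.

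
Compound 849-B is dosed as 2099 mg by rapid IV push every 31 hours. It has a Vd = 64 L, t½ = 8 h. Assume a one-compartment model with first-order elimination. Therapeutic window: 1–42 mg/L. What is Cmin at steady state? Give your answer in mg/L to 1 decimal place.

2.4 mg/L

Over one 31-h interval, 31/8 ≈ 3.875 half-lives elapse, leaving f ≈ 0.0682 of each dose.
Each bolus raises the concentration by D/Vd = 2099/64 ≈ 32.797 mg/L.
Steady-state trough Cmin,ss = C₀·f/(1−f) ≈ 32.797 × 0.0682/0.9318 ≈ 2.400 mg/L.
Trough 2.4 mg/L vs MEC 1 mg/L: adequate.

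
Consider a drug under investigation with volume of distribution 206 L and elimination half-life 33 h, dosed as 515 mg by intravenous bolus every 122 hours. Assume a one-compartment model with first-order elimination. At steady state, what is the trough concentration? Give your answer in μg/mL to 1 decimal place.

Over one 122-h interval, 122/33 ≈ 3.697 half-lives elapse, leaving f ≈ 0.0771 of each dose.
Accumulation ratio R = 1/(1 − f) ≈ 1/0.9229 ≈ 1.0835.
Each bolus raises the concentration by D/Vd = 515/206 ≈ 2.500 μg/mL.
Cmax,ss = C₀/(1 − f) ≈ 2.500/0.9229 ≈ 2.709 μg/mL.
Steady-state trough Cmin,ss = Cmax,ss·f ≈ 2.709 × 0.0771 ≈ 0.209 μg/mL.

0.2 μg/mL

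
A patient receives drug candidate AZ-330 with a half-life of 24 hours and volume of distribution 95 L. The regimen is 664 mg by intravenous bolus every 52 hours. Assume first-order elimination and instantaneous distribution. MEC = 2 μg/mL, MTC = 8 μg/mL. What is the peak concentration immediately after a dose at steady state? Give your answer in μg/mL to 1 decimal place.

k = ln2/t½ = ln2/24 ≈ 0.028881 h⁻¹; fraction remaining f = e^(−kτ) = e^(−0.028881×52) ≈ 0.2227.
Accumulation ratio R = 1/(1 − f) ≈ 1/0.7773 ≈ 1.2865.
Single-dose peak C₀ = D/Vd = 664/95 ≈ 6.989 μg/mL.
Steady-state peak Cmax,ss = C₀·R ≈ 6.989 × 1.2865 ≈ 8.991 μg/mL.
Peak 9.0 μg/mL vs MTC 8 μg/mL: exceeds toxic threshold.

9.0 μg/mL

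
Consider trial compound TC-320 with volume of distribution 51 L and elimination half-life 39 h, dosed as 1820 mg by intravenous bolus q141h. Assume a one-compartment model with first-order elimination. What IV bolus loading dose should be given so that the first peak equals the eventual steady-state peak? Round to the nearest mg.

1982 mg

f = (1/2)^(141/39) ≈ 0.081594; accumulation ratio R = 1/(1−f) ≈ 1.08884.
Loading dose to hit Cmax,ss on first dose: D_load = D_maint·R ≈ 1820 × 1.08884 ≈ 1981.69 mg.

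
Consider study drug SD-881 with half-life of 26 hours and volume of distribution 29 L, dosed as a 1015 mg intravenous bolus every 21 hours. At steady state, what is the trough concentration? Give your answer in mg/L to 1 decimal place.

Over one 21-h interval, 21/26 ≈ 0.80769 half-lives elapse, leaving f ≈ 0.5713 of each dose.
Each bolus raises the concentration by D/Vd = 1015/29 ≈ 35.000 mg/L.
Steady-state trough Cmin,ss = C₀·f/(1−f) ≈ 35.000 × 0.5713/0.4287 ≈ 46.642 mg/L.

46.6 mg/L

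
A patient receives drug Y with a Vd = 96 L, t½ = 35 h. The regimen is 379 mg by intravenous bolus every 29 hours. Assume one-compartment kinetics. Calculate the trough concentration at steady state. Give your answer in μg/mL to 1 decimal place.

Over one 29-h interval, 29/35 ≈ 0.82857 half-lives elapse, leaving f ≈ 0.5631 of each dose.
At steady state, accumulation factor R = 1/(1 − e^(−kτ)) ≈ 2.2889.
Single-dose peak C₀ = D/Vd = 379/96 ≈ 3.948 μg/mL.
Steady-state peak Cmax,ss = C₀·R ≈ 3.948 × 2.2889 ≈ 9.037 μg/mL.
One interval later, Cmin,ss = Cmax,ss·e^(−kτ) ≈ 9.037 × 0.5631 ≈ 5.089 μg/mL.

5.1 μg/mL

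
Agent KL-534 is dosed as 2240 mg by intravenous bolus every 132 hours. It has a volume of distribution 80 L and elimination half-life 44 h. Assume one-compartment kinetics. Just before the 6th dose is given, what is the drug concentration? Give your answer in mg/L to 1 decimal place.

4.0 mg/L

f = (1/2)^(τ/t½) = (1/2)^(132/44) ≈ 0.1250.
C₀ = D/Vd = 2240/80 ≈ 28.000 mg/L.
Before the 6th dose, 5 doses have been given. Superposition: Cmin = C₀·(f + f² + … + f^5).
≈ 28.000 × (0.1250 + 0.0156 + 0.0020 + 0.0002 + 0.0000) ≈ 28.000 × 0.1428 ≈ 3.998 mg/L.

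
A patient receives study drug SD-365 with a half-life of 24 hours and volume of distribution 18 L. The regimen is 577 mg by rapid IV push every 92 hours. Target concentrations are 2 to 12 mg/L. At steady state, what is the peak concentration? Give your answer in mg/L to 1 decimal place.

Over one 92-h interval, 92/24 ≈ 3.8333 half-lives elapse, leaving f ≈ 0.0702 of each dose.
At steady state, accumulation factor R = 1/(1 − e^(−kτ)) ≈ 1.0755.
Single-dose peak C₀ = D/Vd = 577/18 ≈ 32.056 mg/L.
Cmax,ss = C₀/(1 − f) ≈ 32.056/0.9298 ≈ 34.476 mg/L.
Peak 34.5 mg/L vs MTC 12 mg/L: exceeds toxic threshold.

34.5 mg/L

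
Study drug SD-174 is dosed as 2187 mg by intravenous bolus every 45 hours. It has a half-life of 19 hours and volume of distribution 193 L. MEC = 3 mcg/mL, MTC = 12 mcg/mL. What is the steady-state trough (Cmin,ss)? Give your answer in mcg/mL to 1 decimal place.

Over one 45-h interval, 45/19 ≈ 2.3684 half-lives elapse, leaving f ≈ 0.1937 of each dose.
Each bolus raises the concentration by D/Vd = 2187/193 ≈ 11.332 mcg/mL.
Steady-state trough Cmin,ss = C₀·f/(1−f) ≈ 11.332 × 0.1937/0.8063 ≈ 2.722 mcg/mL.
Trough 2.7 mcg/mL vs MEC 3 mcg/mL: subtherapeutic.

2.7 mcg/mL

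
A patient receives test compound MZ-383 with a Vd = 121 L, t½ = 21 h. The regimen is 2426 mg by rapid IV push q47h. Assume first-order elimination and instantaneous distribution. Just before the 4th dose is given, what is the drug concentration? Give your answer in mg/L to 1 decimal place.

5.3 mg/L

f = (1/2)^(τ/t½) = (1/2)^(47/21) ≈ 0.2120.
C₀ = D/Vd = 2426/121 ≈ 20.050 mg/L.
Before the 4th dose, 3 doses have been given. Superposition: Cmin = C₀·(f + f² + … + f^3).
≈ 20.050 × (0.2120 + 0.0449 + 0.0095) ≈ 20.050 × 0.2664 ≈ 5.341 mg/L.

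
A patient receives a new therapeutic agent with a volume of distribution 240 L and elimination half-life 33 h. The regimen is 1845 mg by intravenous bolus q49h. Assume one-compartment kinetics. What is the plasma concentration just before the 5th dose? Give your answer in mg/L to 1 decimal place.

4.2 mg/L

f = (1/2)^(τ/t½) = (1/2)^(49/33) ≈ 0.3573.
C₀ = D/Vd = 1845/240 ≈ 7.688 mg/L.
Before the 5th dose, 4 doses have been given. Superposition: Cmin = C₀·(f + f² + … + f^4).
≈ 7.688 × (0.3573 + 0.1277 + 0.0456 + 0.0163) ≈ 7.688 × 0.5469 ≈ 4.205 mg/L.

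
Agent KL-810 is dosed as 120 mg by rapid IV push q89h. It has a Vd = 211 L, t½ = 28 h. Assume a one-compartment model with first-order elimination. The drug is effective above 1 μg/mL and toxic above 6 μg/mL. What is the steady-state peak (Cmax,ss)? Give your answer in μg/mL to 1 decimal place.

k = ln2/t½ = ln2/28 ≈ 0.024755 h⁻¹; fraction remaining f = e^(−kτ) = e^(−0.024755×89) ≈ 0.1104.
At steady state, accumulation factor R = 1/(1 − e^(−kτ)) ≈ 1.1241.
Each bolus raises the concentration by D/Vd = 120/211 ≈ 0.569 μg/mL.
Cmax,ss = C₀/(1 − f) ≈ 0.569/0.8896 ≈ 0.640 μg/mL.
Peak 0.6 μg/mL vs MTC 6 μg/mL: below toxic threshold.

0.6 μg/mL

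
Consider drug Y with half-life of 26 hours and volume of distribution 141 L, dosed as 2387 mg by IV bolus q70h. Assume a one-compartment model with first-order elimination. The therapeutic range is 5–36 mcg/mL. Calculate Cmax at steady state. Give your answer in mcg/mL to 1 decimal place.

Over one 70-h interval, 70/26 ≈ 2.6923 half-lives elapse, leaving f ≈ 0.1547 of each dose.
At steady state, accumulation factor R = 1/(1 − e^(−kτ)) ≈ 1.1830.
Single-dose peak C₀ = D/Vd = 2387/141 ≈ 16.929 mcg/mL.
Cmax,ss = C₀/(1 − f) ≈ 16.929/0.8453 ≈ 20.027 mcg/mL.
Peak 20.0 mcg/mL vs MTC 36 mcg/mL: below toxic threshold.

20.0 mcg/mL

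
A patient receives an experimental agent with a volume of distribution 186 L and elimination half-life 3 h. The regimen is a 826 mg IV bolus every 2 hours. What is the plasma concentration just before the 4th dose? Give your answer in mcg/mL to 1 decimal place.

f = (1/2)^(τ/t½) = (1/2)^(2/3) ≈ 0.6300.
C₀ = D/Vd = 826/186 ≈ 4.441 mcg/mL.
Before the 4th dose, 3 doses have been given. Superposition: Cmin = C₀·(f + f² + … + f^3).
≈ 4.441 × (0.6300 + 0.3969 + 0.2500) ≈ 4.441 × 1.2769 ≈ 5.671 mcg/mL.

5.7 mcg/mL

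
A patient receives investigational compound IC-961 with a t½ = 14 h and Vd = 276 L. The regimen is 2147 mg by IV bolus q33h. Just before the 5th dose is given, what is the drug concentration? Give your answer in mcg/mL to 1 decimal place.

1.9 mcg/mL

f = (1/2)^(τ/t½) = (1/2)^(33/14) ≈ 0.1952.
C₀ = D/Vd = 2147/276 ≈ 7.779 mcg/mL.
Before the 5th dose, 4 doses have been given. Superposition: Cmin = C₀·(f + f² + … + f^4).
≈ 7.779 × (0.1952 + 0.0381 + 0.0074 + 0.0015) ≈ 7.779 × 0.2422 ≈ 1.884 mcg/mL.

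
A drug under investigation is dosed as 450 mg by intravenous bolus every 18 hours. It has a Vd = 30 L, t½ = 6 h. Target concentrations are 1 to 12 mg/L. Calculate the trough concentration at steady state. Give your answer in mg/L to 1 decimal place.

The dosing interval is 3 half-lives, so f = 2^(−3) = 0.125.
Accumulation ratio R = 1/(1 − f) = 1/0.875 = 8/7.
Single-dose peak C₀ = D/Vd = 450/30 = 15 mg/L.
Steady-state peak Cmax,ss = C₀·R = 15 × 8/7 ≈ 17.143 mg/L.
Steady-state trough Cmin,ss = Cmax,ss·f ≈ 17.143 × 0.125 ≈ 2.143 mg/L.
Trough 2.1 mg/L vs MEC 1 mg/L: adequate.

2.1 mg/L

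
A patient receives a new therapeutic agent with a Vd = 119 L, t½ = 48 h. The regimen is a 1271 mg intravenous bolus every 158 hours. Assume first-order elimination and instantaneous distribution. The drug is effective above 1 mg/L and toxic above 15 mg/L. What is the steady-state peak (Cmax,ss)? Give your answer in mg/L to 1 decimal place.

11.9 mg/L

Over one 158-h interval, 158/48 ≈ 3.2917 half-lives elapse, leaving f ≈ 0.1021 of each dose.
Accumulation ratio R = 1/(1 − f) ≈ 1/0.8979 ≈ 1.1137.
Single-dose peak C₀ = D/Vd = 1271/119 ≈ 10.681 mg/L.
Steady-state peak Cmax,ss = C₀·R ≈ 10.681 × 1.1137 ≈ 11.895 mg/L.
Peak 11.9 mg/L vs MTC 15 mg/L: below toxic threshold.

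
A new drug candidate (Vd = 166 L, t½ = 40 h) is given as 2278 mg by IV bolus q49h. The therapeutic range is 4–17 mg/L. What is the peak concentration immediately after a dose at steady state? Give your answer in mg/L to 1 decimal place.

Over one 49-h interval, 49/40 ≈ 1.225 half-lives elapse, leaving f ≈ 0.4278 of each dose.
Accumulation ratio R = 1/(1 − f) ≈ 1/0.5722 ≈ 1.7476.
Each bolus raises the concentration by D/Vd = 2278/166 ≈ 13.723 mg/L.
Cmax,ss = C₀/(1 − f) ≈ 13.723/0.5722 ≈ 23.983 mg/L.
Peak 24.0 mg/L vs MTC 17 mg/L: exceeds toxic threshold.

24.0 mg/L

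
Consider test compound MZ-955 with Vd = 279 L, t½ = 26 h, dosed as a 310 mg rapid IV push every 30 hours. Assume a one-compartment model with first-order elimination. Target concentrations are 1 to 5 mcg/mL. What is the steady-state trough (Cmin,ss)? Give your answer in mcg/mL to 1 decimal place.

k = ln2/t½ = ln2/26 ≈ 0.026660 h⁻¹; fraction remaining f = e^(−kτ) = e^(−0.026660×30) ≈ 0.4494.
Accumulation ratio R = 1/(1 − f) ≈ 1/0.5506 ≈ 1.8162.
Each bolus raises the concentration by D/Vd = 310/279 ≈ 1.111 mcg/mL.
Cmax,ss = C₀/(1 − f) ≈ 1.111/0.5506 ≈ 2.018 mcg/mL.
Steady-state trough Cmin,ss = Cmax,ss·f ≈ 2.018 × 0.4494 ≈ 0.907 mcg/mL.
Trough 0.9 mcg/mL vs MEC 1 mcg/mL: subtherapeutic.

0.9 mcg/mL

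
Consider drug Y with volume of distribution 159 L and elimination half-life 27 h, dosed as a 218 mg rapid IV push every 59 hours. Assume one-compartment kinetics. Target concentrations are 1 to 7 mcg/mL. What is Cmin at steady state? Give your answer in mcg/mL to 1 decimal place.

0.4 mcg/mL

k = ln2/t½ = ln2/27 ≈ 0.025672 h⁻¹; fraction remaining f = e^(−kτ) = e^(−0.025672×59) ≈ 0.2199.
Each bolus raises the concentration by D/Vd = 218/159 ≈ 1.371 mcg/mL.
Steady-state trough Cmin,ss = C₀·f/(1−f) ≈ 1.371 × 0.2199/0.7801 ≈ 0.386 mcg/mL.
Trough 0.4 mcg/mL vs MEC 1 mcg/mL: subtherapeutic.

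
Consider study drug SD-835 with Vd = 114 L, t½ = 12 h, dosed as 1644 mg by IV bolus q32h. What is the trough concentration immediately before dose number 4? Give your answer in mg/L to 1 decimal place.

f = (1/2)^(τ/t½) = (1/2)^(32/12) ≈ 0.1575.
C₀ = D/Vd = 1644/114 ≈ 14.421 mg/L.
Before the 4th dose, 3 doses have been given. Superposition: Cmin = C₀·(f + f² + … + f^3).
≈ 14.421 × (0.1575 + 0.0248 + 0.0039) ≈ 14.421 × 0.1862 ≈ 2.685 mg/L.

2.7 mg/L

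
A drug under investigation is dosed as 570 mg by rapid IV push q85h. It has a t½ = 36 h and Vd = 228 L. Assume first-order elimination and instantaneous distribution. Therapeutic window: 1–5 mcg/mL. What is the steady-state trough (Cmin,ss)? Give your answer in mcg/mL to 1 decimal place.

τ/t½ = 85/36 ≈ 2.3611, so fraction remaining f = (1/2)^(85/36) ≈ 0.1946.
Each bolus raises the concentration by D/Vd = 570/228 ≈ 2.500 mcg/mL.
Steady-state trough Cmin,ss = C₀·f/(1−f) ≈ 2.500 × 0.1946/0.8054 ≈ 0.604 mcg/mL.
Trough 0.6 mcg/mL vs MEC 1 mcg/mL: subtherapeutic.

0.6 mcg/mL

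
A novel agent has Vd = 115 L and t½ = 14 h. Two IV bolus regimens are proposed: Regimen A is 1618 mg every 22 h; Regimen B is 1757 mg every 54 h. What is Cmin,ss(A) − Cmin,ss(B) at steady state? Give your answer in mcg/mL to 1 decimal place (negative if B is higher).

6.0 mcg/mL

Regimen A: f = (1/2)^(22/14) ≈ 0.3365; Cmin,ss = (1618/115)·f/(1−f) ≈ 7.136 mcg/mL.
Regimen B: f = (1/2)^(54/14) ≈ 0.0690; Cmin,ss = (1757/115)·f/(1−f) ≈ 1.132 mcg/mL.
Difference ≈ 7.136 − 1.132 ≈ 6.004 mcg/mL.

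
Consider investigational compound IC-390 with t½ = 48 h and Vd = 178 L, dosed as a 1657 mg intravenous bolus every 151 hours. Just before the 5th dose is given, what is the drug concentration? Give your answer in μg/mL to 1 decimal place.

1.2 μg/mL

f = (1/2)^(τ/t½) = (1/2)^(151/48) ≈ 0.1130.
C₀ = D/Vd = 1657/178 ≈ 9.309 μg/mL.
Before the 5th dose, 4 doses have been given. Superposition: Cmin = C₀·(f + f² + … + f^4).
≈ 9.309 × (0.1130 + 0.0128 + 0.0014 + 0.0002) ≈ 9.309 × 0.1274 ≈ 1.186 μg/mL.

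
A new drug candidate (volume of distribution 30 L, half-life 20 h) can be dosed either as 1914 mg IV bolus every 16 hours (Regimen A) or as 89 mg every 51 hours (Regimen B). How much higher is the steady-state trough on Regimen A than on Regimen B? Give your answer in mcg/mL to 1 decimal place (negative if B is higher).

85.5 mcg/mL

Regimen A: f = (1/2)^(16/20) ≈ 0.5743; Cmin,ss = (1914/30)·f/(1−f) ≈ 86.071 mcg/mL.
Regimen B: f = (1/2)^(51/20) ≈ 0.1708; Cmin,ss = (89/30)·f/(1−f) ≈ 0.611 mcg/mL.
Difference ≈ 86.071 − 0.611 ≈ 85.460 mcg/mL.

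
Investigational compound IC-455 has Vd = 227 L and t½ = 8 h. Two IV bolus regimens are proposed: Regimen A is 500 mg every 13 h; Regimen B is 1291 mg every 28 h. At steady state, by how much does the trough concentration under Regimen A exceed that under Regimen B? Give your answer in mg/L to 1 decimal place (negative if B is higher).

0.5 mg/L

Regimen A: f = (1/2)^(13/8) ≈ 0.3242; Cmin,ss = (500/227)·f/(1−f) ≈ 1.057 mg/L.
Regimen B: f = (1/2)^(28/8) ≈ 0.0884; Cmin,ss = (1291/227)·f/(1−f) ≈ 0.552 mg/L.
Difference ≈ 1.057 − 0.552 ≈ 0.505 mg/L.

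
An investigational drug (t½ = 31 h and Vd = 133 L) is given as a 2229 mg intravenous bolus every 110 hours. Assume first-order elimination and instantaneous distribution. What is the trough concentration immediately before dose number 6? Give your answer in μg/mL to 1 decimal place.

f = (1/2)^(τ/t½) = (1/2)^(110/31) ≈ 0.0855.
C₀ = D/Vd = 2229/133 ≈ 16.759 μg/mL.
Before the 6th dose, 5 doses have been given. Superposition: Cmin = C₀·(f + f² + … + f^5).
≈ 16.759 × (0.0855 + 0.0073 + 0.0006 + 0.0001 + 0.0000) ≈ 16.759 × 0.0935 ≈ 1.567 μg/mL.

1.6 μg/mL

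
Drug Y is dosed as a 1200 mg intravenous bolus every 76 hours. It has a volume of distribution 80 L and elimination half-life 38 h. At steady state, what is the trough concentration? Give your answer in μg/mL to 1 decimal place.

5.0 μg/mL

τ = 76 h = 2 half-lives, so f = (1/2)^2 = 0.25.
Accumulation ratio R = 1/(1 − f) = 1/0.75 = 4/3.
Single-dose peak C₀ = D/Vd = 1200/80 = 15 μg/mL.
Steady-state peak Cmax,ss = C₀·R = 15 × 4/3 ≈ 20.000 μg/mL.
Steady-state trough Cmin,ss = Cmax,ss·f ≈ 20.000 × 0.25 ≈ 5.000 μg/mL.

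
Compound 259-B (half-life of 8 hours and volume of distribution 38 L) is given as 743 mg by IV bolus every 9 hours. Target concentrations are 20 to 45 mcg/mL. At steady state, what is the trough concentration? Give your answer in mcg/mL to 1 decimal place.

16.6 mcg/mL

Over one 9-h interval, 9/8 ≈ 1.125 half-lives elapse, leaving f ≈ 0.4585 of each dose.
Accumulation ratio R = 1/(1 − f) ≈ 1/0.5415 ≈ 1.8467.
Each bolus raises the concentration by D/Vd = 743/38 ≈ 19.553 mcg/mL.
Cmax,ss = C₀/(1 − f) ≈ 19.553/0.5415 ≈ 36.109 mcg/mL.
Steady-state trough Cmin,ss = Cmax,ss·f ≈ 36.109 × 0.4585 ≈ 16.556 mcg/mL.
Trough 16.6 mcg/mL vs MEC 20 mcg/mL: subtherapeutic.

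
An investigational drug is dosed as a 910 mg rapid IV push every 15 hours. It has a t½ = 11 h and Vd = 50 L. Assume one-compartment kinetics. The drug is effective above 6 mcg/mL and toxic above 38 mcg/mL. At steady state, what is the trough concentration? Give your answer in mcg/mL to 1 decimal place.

11.6 mcg/mL

τ/t½ = 15/11 ≈ 1.3636, so fraction remaining f = (1/2)^(15/11) ≈ 0.3886.
Accumulation ratio R = 1/(1 − f) ≈ 1/0.6114 ≈ 1.6356.
Single-dose peak C₀ = D/Vd = 910/50 ≈ 18.200 mcg/mL.
Steady-state peak Cmax,ss = C₀·R ≈ 18.200 × 1.6356 ≈ 29.768 mcg/mL.
One interval later, Cmin,ss = Cmax,ss·e^(−kτ) ≈ 29.768 × 0.3886 ≈ 11.568 mcg/mL.
Trough 11.6 mcg/mL vs MEC 6 mcg/mL: adequate.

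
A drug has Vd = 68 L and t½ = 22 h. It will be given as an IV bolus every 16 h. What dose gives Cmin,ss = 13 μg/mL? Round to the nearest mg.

τ/t½ = 16/22 ≈ 0.72727, so f = (1/2)^(16/22) ≈ 0.604045.
Cmin,ss = (D/Vd)·f/(1−f), so D = Cmin,ss·Vd·(1−f)/f.
D = 13 × 68 × (1−f)/f ≈ 13 × 68 × 0.65551 ≈ 579.47 mg.

579 mg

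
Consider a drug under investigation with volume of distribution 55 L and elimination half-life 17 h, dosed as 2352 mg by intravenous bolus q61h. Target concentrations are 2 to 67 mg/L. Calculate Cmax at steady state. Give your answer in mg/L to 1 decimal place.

τ/t½ = 61/17 ≈ 3.5882, so fraction remaining f = (1/2)^(61/17) ≈ 0.0831.
At steady state, accumulation factor R = 1/(1 − e^(−kτ)) ≈ 1.0906.
Single-dose peak C₀ = D/Vd = 2352/55 ≈ 42.764 mg/L.
Cmax,ss = C₀/(1 − f) ≈ 42.764/0.9169 ≈ 46.640 mg/L.
Peak 46.6 mg/L vs MTC 67 mg/L: below toxic threshold.

46.6 mg/L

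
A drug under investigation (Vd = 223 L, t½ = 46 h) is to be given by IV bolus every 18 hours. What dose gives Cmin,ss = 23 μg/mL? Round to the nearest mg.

1598 mg

τ/t½ = 18/46 ≈ 0.3913, so f = (1/2)^(18/46) ≈ 0.762440.
Cmin,ss = (D/Vd)·f/(1−f), so D = Cmin,ss·Vd·(1−f)/f.
D = 23 × 223 × (1−f)/f ≈ 23 × 223 × 0.31158 ≈ 1598.09 mg.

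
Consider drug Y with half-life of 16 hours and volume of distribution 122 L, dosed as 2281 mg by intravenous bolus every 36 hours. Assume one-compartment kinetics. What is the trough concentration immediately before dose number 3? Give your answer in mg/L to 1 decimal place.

4.8 mg/L

f = (1/2)^(τ/t½) = (1/2)^(36/16) ≈ 0.2102.
C₀ = D/Vd = 2281/122 ≈ 18.697 mg/L.
Before the 3rd dose, 2 doses have been given. Superposition: Cmin = C₀·(f + f²).
≈ 18.697 × (0.2102 + 0.0442) ≈ 18.697 × 0.2544 ≈ 4.757 mg/L.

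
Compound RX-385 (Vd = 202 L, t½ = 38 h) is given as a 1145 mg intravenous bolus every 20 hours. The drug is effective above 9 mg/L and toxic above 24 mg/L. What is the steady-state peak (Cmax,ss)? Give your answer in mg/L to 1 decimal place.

Over one 20-h interval, 20/38 ≈ 0.52632 half-lives elapse, leaving f ≈ 0.6943 of each dose.
Accumulation ratio R = 1/(1 − f) ≈ 1/0.3057 ≈ 3.2712.
Single-dose peak C₀ = D/Vd = 1145/202 ≈ 5.668 mg/L.
Cmax,ss = C₀/(1 − f) ≈ 5.668/0.3057 ≈ 18.541 mg/L.
Peak 18.5 mg/L vs MTC 24 mg/L: below toxic threshold.

18.5 mg/L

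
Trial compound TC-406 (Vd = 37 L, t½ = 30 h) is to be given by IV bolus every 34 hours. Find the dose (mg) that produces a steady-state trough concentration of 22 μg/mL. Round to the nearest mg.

τ/t½ = 34/30 ≈ 1.1333, so f = (1/2)^(34/30) ≈ 0.455861.
Cmin,ss = (D/Vd)·f/(1−f), so D = Cmin,ss·Vd·(1−f)/f.
D = 22 × 37 × (1−f)/f ≈ 22 × 37 × 1.19365 ≈ 971.63 mg.

972 mg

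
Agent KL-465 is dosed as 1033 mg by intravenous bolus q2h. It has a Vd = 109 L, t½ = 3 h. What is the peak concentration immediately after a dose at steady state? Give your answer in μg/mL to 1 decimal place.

Over one 2-h interval, 2/3 ≈ 0.66667 half-lives elapse, leaving f ≈ 0.6300 of each dose.
Accumulation ratio R = 1/(1 − f) ≈ 1/0.3700 ≈ 2.7027.
Each bolus raises the concentration by D/Vd = 1033/109 ≈ 9.477 μg/mL.
Steady-state peak Cmax,ss = C₀·R ≈ 9.477 × 2.7027 ≈ 25.613 μg/mL.

25.6 μg/mL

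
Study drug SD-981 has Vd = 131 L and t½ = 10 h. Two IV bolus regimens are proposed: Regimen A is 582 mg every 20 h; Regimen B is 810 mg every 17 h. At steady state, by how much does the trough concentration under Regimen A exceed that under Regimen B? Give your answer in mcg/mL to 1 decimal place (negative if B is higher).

Regimen A: f = (1/2)^(20/10) ≈ 0.2500; Cmin,ss = (582/131)·f/(1−f) ≈ 1.481 mcg/mL.
Regimen B: f = (1/2)^(17/10) ≈ 0.3078; Cmin,ss = (810/131)·f/(1−f) ≈ 2.749 mcg/mL.
Difference ≈ 1.481 − 2.749 ≈ -1.268 mcg/mL.

-1.3 mcg/mL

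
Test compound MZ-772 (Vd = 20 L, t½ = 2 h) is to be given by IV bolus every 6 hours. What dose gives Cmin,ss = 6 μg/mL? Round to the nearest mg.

τ/t½ = 6/2 ≈ 3, so f = (1/2)^(6/2) ≈ 0.125000.
Cmin,ss = (D/Vd)·f/(1−f), so D = Cmin,ss·Vd·(1−f)/f.
D = 6 × 20 × (1−f)/f ≈ 6 × 20 × 7.00000 ≈ 840.00 mg.

840 mg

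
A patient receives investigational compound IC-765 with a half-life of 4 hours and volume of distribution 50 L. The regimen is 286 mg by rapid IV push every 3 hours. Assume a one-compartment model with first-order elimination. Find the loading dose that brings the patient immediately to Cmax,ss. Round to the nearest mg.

705 mg

f = (1/2)^(3/4) ≈ 0.594604; accumulation ratio R = 1/(1−f) ≈ 2.46672.
Loading dose to hit Cmax,ss on first dose: D_load = D_maint·R ≈ 286 × 2.46672 ≈ 705.48 mg.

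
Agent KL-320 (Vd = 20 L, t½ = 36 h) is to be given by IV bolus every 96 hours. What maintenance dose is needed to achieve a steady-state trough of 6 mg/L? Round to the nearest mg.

τ/t½ = 96/36 ≈ 2.6667, so f = (1/2)^(96/36) ≈ 0.157490.
Cmin,ss = (D/Vd)·f/(1−f), so D = Cmin,ss·Vd·(1−f)/f.
D = 6 × 20 × (1−f)/f ≈ 6 × 20 × 5.34961 ≈ 641.95 mg.

642 mg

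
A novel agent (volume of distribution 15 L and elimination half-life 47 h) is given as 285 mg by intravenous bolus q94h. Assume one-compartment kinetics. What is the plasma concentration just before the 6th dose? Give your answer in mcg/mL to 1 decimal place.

6.3 mcg/mL

f = (1/2)^(τ/t½) = (1/2)^(94/47) ≈ 0.2500.
C₀ = D/Vd = 285/15 ≈ 19.000 mcg/mL.
Before the 6th dose, 5 doses have been given. Superposition: Cmin = C₀·(f + f² + … + f^5).
≈ 19.000 × (0.2500 + 0.0625 + 0.0156 + 0.0039 + 0.0010) ≈ 19.000 × 0.3330 ≈ 6.327 mcg/mL.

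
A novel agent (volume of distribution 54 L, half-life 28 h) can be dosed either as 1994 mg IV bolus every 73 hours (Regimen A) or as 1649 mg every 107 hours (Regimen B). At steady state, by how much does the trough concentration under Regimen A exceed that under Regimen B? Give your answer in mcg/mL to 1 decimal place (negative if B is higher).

4.9 mcg/mL

Regimen A: f = (1/2)^(73/28) ≈ 0.1641; Cmin,ss = (1994/54)·f/(1−f) ≈ 7.249 mcg/mL.
Regimen B: f = (1/2)^(107/28) ≈ 0.0707; Cmin,ss = (1649/54)·f/(1−f) ≈ 2.323 mcg/mL.
Difference ≈ 7.249 − 2.323 ≈ 4.926 mcg/mL.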